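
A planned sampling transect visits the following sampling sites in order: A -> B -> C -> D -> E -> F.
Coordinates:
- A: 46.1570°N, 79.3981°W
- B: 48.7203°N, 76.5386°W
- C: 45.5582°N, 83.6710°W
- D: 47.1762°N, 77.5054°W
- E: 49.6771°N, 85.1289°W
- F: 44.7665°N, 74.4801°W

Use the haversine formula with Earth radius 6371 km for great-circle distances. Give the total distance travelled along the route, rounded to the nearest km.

Leg distances:
A→B: 357.0 km  (cumulative 357.0 km)
B→C: 643.5 km  (cumulative 1000.5 km)
C→D: 506.0 km  (cumulative 1506.5 km)
D→E: 627.1 km  (cumulative 2133.6 km)
E→F: 970.6 km  (cumulative 3104.2 km)
Total route length ≈ 3104 km.

3104 km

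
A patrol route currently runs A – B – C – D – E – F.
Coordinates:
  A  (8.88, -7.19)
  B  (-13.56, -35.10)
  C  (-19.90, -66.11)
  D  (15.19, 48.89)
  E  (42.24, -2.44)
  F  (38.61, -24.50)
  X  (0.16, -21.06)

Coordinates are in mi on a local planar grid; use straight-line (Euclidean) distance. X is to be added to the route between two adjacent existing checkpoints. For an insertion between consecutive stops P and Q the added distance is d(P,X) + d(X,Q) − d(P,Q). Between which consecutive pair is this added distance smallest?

between A and B

Added distance for inserting X between each consecutive pair:
A–B: 0.2 mi
B–C: 37.3 mi
C–D: 0.6 mi
D–E: 59.5 mi
E–F: 62.3 mi
Smallest added distance is 0.2 mi, inserting between A and B.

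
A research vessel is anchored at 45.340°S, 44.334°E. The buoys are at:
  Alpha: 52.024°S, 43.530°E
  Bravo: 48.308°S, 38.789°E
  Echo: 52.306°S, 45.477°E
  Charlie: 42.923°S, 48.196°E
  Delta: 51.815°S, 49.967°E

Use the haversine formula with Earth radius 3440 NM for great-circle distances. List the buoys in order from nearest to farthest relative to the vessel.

Distances from the vessel:
Charlie 42.923°S, 48.196°E: 220.8 NM
Bravo 48.308°S, 38.789°E: 289.1 NM
Alpha 52.024°S, 43.530°E: 402.6 NM
Echo 52.306°S, 45.477°E: 420.7 NM
Delta 51.815°S, 49.967°E: 448.2 NM

Charlie, Bravo, Alpha, Echo, Delta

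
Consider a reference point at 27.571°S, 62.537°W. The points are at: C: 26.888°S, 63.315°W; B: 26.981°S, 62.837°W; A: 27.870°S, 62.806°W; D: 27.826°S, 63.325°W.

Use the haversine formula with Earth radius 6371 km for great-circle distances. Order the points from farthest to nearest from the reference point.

Distance from the reference point at 27.571°S, 62.537°W to each:
C 26.888°S, 63.315°W: 108.1 km
D 27.826°S, 63.325°W: 82.6 km
B 26.981°S, 62.837°W: 72.0 km
A 27.870°S, 62.806°W: 42.5 km

C, D, B, A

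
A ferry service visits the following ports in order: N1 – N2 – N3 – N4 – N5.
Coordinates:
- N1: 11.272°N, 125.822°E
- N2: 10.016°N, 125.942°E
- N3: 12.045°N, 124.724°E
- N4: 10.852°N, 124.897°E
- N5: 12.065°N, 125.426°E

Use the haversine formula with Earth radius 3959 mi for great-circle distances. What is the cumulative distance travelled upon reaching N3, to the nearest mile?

250 mi

Leg distances:
N1→N2: 87.2 mi  (cumulative 87.2 mi)
N2→N3: 162.7 mi  (cumulative 249.9 mi)
Cumulative distance at N3 ≈ 250 mi.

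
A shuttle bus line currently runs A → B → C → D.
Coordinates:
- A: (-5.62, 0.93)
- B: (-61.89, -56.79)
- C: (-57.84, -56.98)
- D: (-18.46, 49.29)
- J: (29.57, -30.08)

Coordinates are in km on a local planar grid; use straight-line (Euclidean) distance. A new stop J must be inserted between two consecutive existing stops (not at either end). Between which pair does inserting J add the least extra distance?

Added distance for inserting J between each consecutive pair:
A–B: 61.6 km
B–C: 182.7 km
C–D: 70.9 km
Smallest added distance is 61.6 km, inserting between A and B.

between A and B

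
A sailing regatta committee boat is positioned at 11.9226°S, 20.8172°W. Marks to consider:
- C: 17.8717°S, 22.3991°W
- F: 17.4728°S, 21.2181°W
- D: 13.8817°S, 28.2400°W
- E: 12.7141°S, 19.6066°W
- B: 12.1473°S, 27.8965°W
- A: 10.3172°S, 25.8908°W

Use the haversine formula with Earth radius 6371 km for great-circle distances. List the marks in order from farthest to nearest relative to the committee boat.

D, B, C, F, A, E

Distances from the committee boat:
D 13.8817°S, 28.2400°W: 833.4 km
B 12.1473°S, 27.8965°W: 770.3 km
C 17.8717°S, 22.3991°W: 683.0 km
F 17.4728°S, 21.2181°W: 618.7 km
A 10.3172°S, 25.8908°W: 581.6 km
E 12.7141°S, 19.6066°W: 158.2 km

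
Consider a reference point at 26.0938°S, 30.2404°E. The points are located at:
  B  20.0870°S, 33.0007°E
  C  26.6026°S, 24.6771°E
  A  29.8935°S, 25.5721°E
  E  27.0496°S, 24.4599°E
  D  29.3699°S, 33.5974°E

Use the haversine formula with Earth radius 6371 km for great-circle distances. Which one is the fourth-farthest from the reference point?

C

Distance to each, sorted:
B: 725.1 km
A: 623.2 km
E: 584.6 km
C: 557.2 km
D: 491.7 km
The fourth-farthest is C at 557.2 km.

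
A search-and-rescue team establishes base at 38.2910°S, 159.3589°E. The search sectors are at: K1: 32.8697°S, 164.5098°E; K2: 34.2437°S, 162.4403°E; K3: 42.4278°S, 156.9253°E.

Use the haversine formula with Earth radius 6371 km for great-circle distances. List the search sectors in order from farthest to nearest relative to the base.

K1, K2, K3

Distance from the base at 38.2910°S, 159.3589°E to each:
K1 32.8697°S, 164.5098°E: 761.5 km
K2 34.2437°S, 162.4403°E: 528.0 km
K3 42.4278°S, 156.9253°E: 504.0 km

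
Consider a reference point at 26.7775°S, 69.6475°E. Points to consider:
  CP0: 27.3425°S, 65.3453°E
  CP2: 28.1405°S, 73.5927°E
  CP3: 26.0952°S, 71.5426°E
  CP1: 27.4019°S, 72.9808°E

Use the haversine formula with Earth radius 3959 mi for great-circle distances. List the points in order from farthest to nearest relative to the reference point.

Computing each great-circle distance from 26.7775°S, 69.6475°E:
CP0 27.3425°S, 65.3453°E: 267.6 mi
CP2 28.1405°S, 73.5927°E: 259.6 mi
CP1 27.4019°S, 72.9808°E: 209.5 mi
CP3 26.0952°S, 71.5426°E: 126.4 mi

CP0, CP2, CP1, CP3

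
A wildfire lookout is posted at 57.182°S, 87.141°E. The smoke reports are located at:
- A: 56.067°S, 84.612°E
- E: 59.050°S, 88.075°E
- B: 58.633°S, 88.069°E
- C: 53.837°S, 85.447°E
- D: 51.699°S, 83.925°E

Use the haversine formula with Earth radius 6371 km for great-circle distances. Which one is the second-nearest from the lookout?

Distances from the lookout (57.182°S, 87.141°E):
B: 170.4 km
A: 198.2 km
E: 214.8 km
C: 386.9 km
D: 644.0 km
The second-nearest is A at 198.2 km.

A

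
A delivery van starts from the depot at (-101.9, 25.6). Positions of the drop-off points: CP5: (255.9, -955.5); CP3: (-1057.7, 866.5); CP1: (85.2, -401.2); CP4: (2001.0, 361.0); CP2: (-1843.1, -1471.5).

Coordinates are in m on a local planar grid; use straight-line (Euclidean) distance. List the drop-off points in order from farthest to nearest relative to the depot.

Distances from the depot:
CP2 (-1843.1, -1471.5): 2296.3 m
CP4 (2001.0, 361.0): 2129.5 m
CP3 (-1057.7, 866.5): 1273.1 m
CP5 (255.9, -955.5): 1044.3 m
CP1 (85.2, -401.2): 466.0 m

CP2, CP4, CP3, CP5, CP1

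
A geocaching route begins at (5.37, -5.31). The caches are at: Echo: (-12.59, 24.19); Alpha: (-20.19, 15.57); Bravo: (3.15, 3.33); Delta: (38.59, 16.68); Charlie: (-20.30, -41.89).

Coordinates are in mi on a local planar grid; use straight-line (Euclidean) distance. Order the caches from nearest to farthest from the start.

Bravo, Alpha, Echo, Delta, Charlie

Distance from the start at (5.37, -5.31) to each:
Bravo (3.15, 3.33): 8.9 mi
Alpha (-20.19, 15.57): 33.0 mi
Echo (-12.59, 24.19): 34.5 mi
Delta (38.59, 16.68): 39.8 mi
Charlie (-20.30, -41.89): 44.7 mi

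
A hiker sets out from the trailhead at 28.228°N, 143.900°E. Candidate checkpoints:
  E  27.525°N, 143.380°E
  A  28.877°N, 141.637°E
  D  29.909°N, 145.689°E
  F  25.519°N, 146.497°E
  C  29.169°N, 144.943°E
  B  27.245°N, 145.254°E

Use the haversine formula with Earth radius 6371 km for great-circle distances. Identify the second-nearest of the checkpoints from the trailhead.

C

Distance to each, sorted:
E: 93.4 km
C: 145.9 km
B: 172.3 km
A: 232.5 km
D: 255.3 km
F: 396.3 km
The second-nearest is C at 145.9 km.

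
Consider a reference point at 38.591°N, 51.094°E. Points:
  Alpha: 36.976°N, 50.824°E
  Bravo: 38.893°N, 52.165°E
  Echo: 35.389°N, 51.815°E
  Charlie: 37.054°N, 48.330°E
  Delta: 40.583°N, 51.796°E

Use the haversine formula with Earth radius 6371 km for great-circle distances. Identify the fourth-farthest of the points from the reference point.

Distance to each, sorted:
Echo: 361.8 km
Charlie: 296.9 km
Delta: 229.5 km
Alpha: 181.1 km
Bravo: 98.8 km
The fourth-farthest is Alpha at 181.1 km.

Alpha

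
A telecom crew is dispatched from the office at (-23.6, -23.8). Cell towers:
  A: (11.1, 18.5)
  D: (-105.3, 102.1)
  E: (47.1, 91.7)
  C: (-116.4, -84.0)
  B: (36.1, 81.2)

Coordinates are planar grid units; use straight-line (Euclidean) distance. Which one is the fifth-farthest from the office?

Distance to each, sorted:
D: 150.1
E: 135.4
B: 120.8
C: 110.6
A: 54.7
The fifth-farthest is A at 54.7.

A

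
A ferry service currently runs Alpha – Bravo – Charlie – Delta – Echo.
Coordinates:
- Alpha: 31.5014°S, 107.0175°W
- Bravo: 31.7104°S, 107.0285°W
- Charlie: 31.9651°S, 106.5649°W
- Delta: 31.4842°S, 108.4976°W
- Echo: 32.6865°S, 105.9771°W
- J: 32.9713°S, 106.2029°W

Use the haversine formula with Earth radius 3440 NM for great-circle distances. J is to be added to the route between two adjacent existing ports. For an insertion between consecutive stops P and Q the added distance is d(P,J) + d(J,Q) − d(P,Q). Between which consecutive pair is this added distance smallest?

between Delta and Echo

Added distance for inserting J between each consecutive pair:
Alpha–Bravo: 171.4 NM
Bravo–Charlie: 121.5 NM
Charlie–Delta: 107.1 NM
Delta–Echo: 20.2 NM
Smallest added distance is 20.2 NM, inserting between Delta and Echo.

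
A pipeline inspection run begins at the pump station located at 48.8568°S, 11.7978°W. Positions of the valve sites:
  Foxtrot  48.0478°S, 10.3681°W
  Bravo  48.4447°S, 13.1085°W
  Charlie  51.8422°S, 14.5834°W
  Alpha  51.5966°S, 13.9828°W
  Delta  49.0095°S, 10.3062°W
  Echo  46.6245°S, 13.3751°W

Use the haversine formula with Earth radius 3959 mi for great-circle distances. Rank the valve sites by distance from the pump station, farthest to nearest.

Distance from the pump station at 48.8568°S, 11.7978°W to each:
Charlie 51.8422°S, 14.5834°W: 240.0 mi
Alpha 51.5966°S, 13.9828°W: 212.5 mi
Echo 46.6245°S, 13.3751°W: 170.8 mi
Foxtrot 48.0478°S, 10.3681°W: 86.1 mi
Delta 49.0095°S, 10.3062°W: 68.5 mi
Bravo 48.4447°S, 13.1085°W: 66.3 mi

Charlie, Alpha, Echo, Foxtrot, Delta, Bravo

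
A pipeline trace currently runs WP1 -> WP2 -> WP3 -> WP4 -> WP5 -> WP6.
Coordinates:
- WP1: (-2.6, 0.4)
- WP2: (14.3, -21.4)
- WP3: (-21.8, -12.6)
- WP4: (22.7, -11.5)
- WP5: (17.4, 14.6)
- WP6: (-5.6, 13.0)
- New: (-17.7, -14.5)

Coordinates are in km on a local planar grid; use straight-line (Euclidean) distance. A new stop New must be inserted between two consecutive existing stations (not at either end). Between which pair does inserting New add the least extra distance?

between WP2 and WP3

Added distance for inserting New between each consecutive pair:
WP1–WP2: 26.4 km
WP2–WP3: 0.1 km
WP3–WP4: 0.5 km
WP4–WP5: 59.5 km
WP5–WP6: 52.6 km
Smallest added distance is 0.1 km, inserting between WP2 and WP3.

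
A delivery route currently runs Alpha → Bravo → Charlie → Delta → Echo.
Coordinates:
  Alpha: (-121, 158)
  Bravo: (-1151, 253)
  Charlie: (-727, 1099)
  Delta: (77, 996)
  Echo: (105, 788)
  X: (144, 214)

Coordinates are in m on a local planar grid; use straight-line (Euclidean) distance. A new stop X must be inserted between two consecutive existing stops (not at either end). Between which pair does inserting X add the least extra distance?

between Alpha and Bravo

Added distance for inserting X between each consecutive pair:
Alpha–Bravo: 532.1 m
Bravo–Charlie: 1591.0 m
Charlie–Delta: 1216.0 m
Delta–Echo: 1150.3 m
Smallest added distance is 532.1 m, inserting between Alpha and Bravo.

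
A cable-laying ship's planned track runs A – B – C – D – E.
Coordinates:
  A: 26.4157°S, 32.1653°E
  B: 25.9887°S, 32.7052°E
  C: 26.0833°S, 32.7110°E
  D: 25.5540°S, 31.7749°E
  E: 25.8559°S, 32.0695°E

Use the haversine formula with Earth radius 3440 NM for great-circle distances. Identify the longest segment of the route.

C–D

Leg distances:
A→B: 38.8 NM
B→C: 5.7 NM
C→D: 59.7 NM
D→E: 24.1 NM
The longest leg is C–D at 59.7 NM.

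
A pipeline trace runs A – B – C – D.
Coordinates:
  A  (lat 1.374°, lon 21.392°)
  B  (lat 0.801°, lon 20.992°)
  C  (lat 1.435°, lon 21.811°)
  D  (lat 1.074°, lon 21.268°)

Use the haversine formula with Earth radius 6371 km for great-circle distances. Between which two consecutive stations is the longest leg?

Leg distances:
A→B: 77.7 km
B→C: 115.2 km
C→D: 72.5 km
The longest leg is B–C at 115.2 km.

B–C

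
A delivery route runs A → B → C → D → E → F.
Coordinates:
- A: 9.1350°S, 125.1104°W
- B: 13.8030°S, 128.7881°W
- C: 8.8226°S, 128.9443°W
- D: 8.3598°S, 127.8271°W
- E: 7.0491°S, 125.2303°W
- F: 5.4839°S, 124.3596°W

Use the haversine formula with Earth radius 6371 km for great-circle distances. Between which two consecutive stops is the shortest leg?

C–D

Leg distances:
A→B: 655.7 km
B→C: 554.1 km
C→D: 133.2 km
D→E: 321.1 km
E→F: 198.9 km
The shortest leg is C–D at 133.2 km.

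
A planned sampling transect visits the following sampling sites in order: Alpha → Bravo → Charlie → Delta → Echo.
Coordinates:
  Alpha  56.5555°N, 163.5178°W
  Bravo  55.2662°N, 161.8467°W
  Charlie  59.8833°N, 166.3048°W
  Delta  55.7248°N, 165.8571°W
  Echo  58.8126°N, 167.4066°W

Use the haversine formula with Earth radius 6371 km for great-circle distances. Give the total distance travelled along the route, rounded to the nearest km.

Leg distances:
Alpha→Bravo: 177.2 km  (cumulative 177.2 km)
Bravo→Charlie: 577.8 km  (cumulative 755.0 km)
Charlie→Delta: 463.2 km  (cumulative 1218.2 km)
Delta→Echo: 355.7 km  (cumulative 1573.9 km)
Total route length ≈ 1574 km.

1574 km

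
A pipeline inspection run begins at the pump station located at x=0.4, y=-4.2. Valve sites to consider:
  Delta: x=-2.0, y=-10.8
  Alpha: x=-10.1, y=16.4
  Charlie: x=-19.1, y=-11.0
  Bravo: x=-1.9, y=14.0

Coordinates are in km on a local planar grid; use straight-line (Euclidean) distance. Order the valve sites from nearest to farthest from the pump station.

Computing each straight-line distance from x=0.4, y=-4.2:
Delta x=-2.0, y=-10.8: 7.0 km
Bravo x=-1.9, y=14.0: 18.3 km
Charlie x=-19.1, y=-11.0: 20.7 km
Alpha x=-10.1, y=16.4: 23.1 km

Delta, Bravo, Charlie, Alpha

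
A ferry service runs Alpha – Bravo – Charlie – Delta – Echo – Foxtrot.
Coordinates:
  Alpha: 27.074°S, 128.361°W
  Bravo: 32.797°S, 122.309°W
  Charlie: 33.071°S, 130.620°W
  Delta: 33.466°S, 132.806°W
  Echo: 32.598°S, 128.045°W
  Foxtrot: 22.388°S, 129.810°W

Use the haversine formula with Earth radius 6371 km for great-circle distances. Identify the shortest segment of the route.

Leg distances:
Alpha→Bravo: 862.8 km
Bravo→Charlie: 776.0 km
Charlie→Delta: 207.9 km
Delta→Echo: 454.2 km
Echo→Foxtrot: 1148.5 km
The shortest leg is Charlie–Delta at 207.9 km.

Charlie–Delta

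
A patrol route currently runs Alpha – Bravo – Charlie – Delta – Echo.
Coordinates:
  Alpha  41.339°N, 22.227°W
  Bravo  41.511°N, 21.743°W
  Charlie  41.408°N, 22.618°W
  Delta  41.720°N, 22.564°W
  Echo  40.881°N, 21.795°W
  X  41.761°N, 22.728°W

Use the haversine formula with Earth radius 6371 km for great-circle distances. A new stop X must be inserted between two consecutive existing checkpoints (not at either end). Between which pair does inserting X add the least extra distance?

between Charlie and Delta

Added distance for inserting X between each consecutive pair:
Alpha–Bravo: 104.6 km
Bravo–Charlie: 52.9 km
Charlie–Delta: 19.7 km
Delta–Echo: 26.2 km
Smallest added distance is 19.7 km, inserting between Charlie and Delta.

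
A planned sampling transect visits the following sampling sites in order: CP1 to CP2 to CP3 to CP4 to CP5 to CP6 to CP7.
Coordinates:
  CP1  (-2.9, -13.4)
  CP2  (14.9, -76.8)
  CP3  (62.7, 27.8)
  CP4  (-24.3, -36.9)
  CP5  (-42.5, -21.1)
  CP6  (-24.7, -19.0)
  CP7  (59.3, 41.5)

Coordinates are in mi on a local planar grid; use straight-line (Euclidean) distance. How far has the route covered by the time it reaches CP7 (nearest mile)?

435 mi

Leg distances:
CP1→CP2: 65.9 mi  (cumulative 65.9 mi)
CP2→CP3: 115.0 mi  (cumulative 180.9 mi)
CP3→CP4: 108.4 mi  (cumulative 289.3 mi)
CP4→CP5: 24.1 mi  (cumulative 313.4 mi)
CP5→CP6: 17.9 mi  (cumulative 331.3 mi)
CP6→CP7: 103.5 mi  (cumulative 434.8 mi)
Cumulative distance at CP7 ≈ 435 mi.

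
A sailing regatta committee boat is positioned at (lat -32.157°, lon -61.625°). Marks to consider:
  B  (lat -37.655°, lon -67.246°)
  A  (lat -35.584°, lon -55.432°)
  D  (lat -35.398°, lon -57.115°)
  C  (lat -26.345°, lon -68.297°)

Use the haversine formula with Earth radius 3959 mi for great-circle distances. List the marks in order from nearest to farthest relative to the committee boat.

Distances from the committee boat:
D (lat -35.398°, lon -57.115°): 342.3 mi
A (lat -35.584°, lon -55.432°): 426.8 mi
B (lat -37.655°, lon -67.246°): 495.5 mi
C (lat -26.345°, lon -68.297°): 568.1 mi

D, A, B, C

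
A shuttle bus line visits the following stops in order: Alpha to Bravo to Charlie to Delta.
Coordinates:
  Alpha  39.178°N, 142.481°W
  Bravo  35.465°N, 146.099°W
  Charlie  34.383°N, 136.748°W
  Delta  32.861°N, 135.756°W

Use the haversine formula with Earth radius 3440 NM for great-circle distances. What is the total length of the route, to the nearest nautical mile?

Leg distances:
Alpha→Bravo: 282.0 NM  (cumulative 282.0 NM)
Bravo→Charlie: 464.7 NM  (cumulative 746.7 NM)
Charlie→Delta: 104.0 NM  (cumulative 850.6 NM)
Total route length ≈ 851 NM.

851 NM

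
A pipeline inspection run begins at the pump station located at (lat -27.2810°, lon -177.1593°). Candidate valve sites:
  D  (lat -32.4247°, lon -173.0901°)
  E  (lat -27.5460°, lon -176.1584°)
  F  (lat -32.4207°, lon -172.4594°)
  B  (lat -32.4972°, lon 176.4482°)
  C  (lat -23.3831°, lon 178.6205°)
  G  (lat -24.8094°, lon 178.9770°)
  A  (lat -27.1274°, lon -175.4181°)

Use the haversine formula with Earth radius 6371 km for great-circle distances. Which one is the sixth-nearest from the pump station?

F

Distances from the pump station ((lat -27.2810°, lon -177.1593°)):
E: 103.1 km
A: 173.0 km
G: 473.8 km
C: 606.3 km
D: 693.5 km
F: 729.2 km
B: 845.9 km
The sixth-nearest is F at 729.2 km.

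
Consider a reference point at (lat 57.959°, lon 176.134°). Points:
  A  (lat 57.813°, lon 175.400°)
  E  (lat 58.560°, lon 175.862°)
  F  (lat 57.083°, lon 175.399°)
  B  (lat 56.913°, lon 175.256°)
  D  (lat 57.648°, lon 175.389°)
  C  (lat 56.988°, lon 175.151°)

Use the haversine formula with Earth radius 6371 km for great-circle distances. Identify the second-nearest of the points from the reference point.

Distances from the reference point ((lat 57.959°, lon 176.134°)):
A: 46.3 km
D: 56.1 km
E: 68.7 km
F: 106.8 km
C: 122.9 km
B: 127.6 km
The second-nearest is D at 56.1 km.

D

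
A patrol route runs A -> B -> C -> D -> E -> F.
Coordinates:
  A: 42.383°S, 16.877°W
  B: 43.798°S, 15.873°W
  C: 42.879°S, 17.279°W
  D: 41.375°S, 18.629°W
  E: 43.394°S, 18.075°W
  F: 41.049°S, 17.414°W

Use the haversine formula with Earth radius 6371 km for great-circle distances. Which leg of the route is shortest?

Leg distances:
A→B: 177.2 km
B→C: 152.9 km
C→D: 200.9 km
D→E: 229.1 km
E→F: 266.4 km
The shortest leg is B–C at 152.9 km.

B–C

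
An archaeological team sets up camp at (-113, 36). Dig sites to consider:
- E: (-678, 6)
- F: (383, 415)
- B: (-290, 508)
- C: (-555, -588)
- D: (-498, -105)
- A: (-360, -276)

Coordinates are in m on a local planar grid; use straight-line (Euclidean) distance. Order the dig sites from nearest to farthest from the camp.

Distance from the camp at (-113, 36) to each:
A (-360, -276): 397.9 m
D (-498, -105): 410.0 m
B (-290, 508): 504.1 m
E (-678, 6): 565.8 m
F (383, 415): 624.2 m
C (-555, -588): 764.7 m

A, D, B, E, F, C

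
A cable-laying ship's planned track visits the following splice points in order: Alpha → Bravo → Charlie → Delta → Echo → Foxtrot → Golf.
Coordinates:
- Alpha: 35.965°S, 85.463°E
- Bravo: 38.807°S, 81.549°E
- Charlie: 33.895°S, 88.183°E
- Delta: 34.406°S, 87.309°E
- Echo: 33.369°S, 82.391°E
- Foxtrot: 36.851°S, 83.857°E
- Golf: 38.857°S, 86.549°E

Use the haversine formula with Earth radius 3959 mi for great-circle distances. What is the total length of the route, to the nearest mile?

1601 mi

Leg distances:
Alpha→Bravo: 291.0 mi  (cumulative 291.0 mi)
Bravo→Charlie: 501.2 mi  (cumulative 792.3 mi)
Charlie→Delta: 61.2 mi  (cumulative 853.5 mi)
Delta→Echo: 291.0 mi  (cumulative 1144.5 mi)
Echo→Foxtrot: 254.5 mi  (cumulative 1398.9 mi)
Foxtrot→Golf: 201.9 mi  (cumulative 1600.9 mi)
Total route length ≈ 1601 mi.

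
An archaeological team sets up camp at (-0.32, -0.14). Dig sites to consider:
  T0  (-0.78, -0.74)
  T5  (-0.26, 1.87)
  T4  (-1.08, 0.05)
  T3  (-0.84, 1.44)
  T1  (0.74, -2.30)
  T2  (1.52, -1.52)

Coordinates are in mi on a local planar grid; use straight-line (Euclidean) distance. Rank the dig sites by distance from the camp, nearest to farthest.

Computing each straight-line distance from (-0.32, -0.14):
T0 (-0.78, -0.74): 0.8 mi
T4 (-1.08, 0.05): 0.8 mi
T3 (-0.84, 1.44): 1.7 mi
T5 (-0.26, 1.87): 2.0 mi
T2 (1.52, -1.52): 2.3 mi
T1 (0.74, -2.30): 2.4 mi

T0, T4, T3, T5, T2, T1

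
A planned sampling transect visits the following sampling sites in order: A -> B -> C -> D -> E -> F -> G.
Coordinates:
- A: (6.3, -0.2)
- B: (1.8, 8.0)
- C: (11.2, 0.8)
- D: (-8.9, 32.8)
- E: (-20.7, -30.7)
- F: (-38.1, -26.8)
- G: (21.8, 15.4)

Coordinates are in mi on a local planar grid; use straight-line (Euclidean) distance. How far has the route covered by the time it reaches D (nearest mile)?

Leg distances:
A→B: 9.4 mi  (cumulative 9.4 mi)
B→C: 11.8 mi  (cumulative 21.2 mi)
C→D: 37.8 mi  (cumulative 59.0 mi)
Cumulative distance at D ≈ 59 mi.

59 mi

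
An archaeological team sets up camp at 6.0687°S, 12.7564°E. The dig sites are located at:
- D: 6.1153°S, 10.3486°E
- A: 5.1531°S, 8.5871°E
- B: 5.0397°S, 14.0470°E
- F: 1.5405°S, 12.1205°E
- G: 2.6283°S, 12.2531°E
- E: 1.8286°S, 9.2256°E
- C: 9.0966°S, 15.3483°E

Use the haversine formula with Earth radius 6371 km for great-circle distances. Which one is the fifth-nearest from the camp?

A

Distances from the camp (6.0687°S, 12.7564°E):
B: 183.0 km
D: 266.3 km
G: 386.6 km
C: 441.5 km
A: 472.5 km
F: 508.4 km
E: 612.9 km
The fifth-nearest is A at 472.5 km.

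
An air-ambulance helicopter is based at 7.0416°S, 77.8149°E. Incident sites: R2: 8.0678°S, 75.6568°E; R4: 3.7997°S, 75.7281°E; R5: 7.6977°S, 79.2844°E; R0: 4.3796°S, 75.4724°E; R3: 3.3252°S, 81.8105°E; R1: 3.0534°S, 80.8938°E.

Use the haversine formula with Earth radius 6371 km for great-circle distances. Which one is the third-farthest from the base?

Distance to each, sorted:
R3: 605.4 km
R1: 559.4 km
R4: 428.1 km
R0: 393.4 km
R2: 263.8 km
R5: 177.7 km
The third-farthest is R4 at 428.1 km.

R4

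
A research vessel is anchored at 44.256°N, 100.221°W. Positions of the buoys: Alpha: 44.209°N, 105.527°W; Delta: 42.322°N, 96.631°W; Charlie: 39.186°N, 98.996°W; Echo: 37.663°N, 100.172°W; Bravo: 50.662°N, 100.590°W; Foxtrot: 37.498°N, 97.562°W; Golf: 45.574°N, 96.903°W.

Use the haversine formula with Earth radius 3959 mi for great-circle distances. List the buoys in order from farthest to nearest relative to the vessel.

Distances from the vessel:
Foxtrot 37.498°N, 97.562°W: 487.1 mi
Echo 37.663°N, 100.172°W: 455.6 mi
Bravo 50.662°N, 100.590°W: 443.0 mi
Charlie 39.186°N, 98.996°W: 356.0 mi
Alpha 44.209°N, 105.527°W: 262.7 mi
Delta 42.322°N, 96.631°W: 224.6 mi
Golf 45.574°N, 96.903°W: 186.1 mi

Foxtrot, Echo, Bravo, Charlie, Alpha, Delta, Golf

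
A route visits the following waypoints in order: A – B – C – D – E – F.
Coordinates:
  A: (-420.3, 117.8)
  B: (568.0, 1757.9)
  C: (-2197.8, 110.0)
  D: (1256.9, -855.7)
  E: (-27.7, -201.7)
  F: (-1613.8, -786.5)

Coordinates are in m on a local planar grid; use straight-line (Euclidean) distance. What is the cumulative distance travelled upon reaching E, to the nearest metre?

Leg distances:
A→B: 1914.9 m  (cumulative 1914.9 m)
B→C: 3219.5 m  (cumulative 5134.4 m)
C→D: 3587.1 m  (cumulative 8721.5 m)
D→E: 1441.5 m  (cumulative 10163.0 m)
Cumulative distance at E ≈ 10163 m.

10163 m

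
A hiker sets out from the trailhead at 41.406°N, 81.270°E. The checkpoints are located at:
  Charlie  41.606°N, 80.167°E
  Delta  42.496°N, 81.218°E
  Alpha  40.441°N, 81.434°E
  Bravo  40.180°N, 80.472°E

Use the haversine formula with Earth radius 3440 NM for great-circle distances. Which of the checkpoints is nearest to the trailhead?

Charlie

Distances from the trailhead (41.406°N, 81.270°E):
Charlie: 51.0 NM
Alpha: 58.4 NM
Delta: 65.5 NM
Bravo: 82.1 NM
The nearest is Charlie at 51.0 NM.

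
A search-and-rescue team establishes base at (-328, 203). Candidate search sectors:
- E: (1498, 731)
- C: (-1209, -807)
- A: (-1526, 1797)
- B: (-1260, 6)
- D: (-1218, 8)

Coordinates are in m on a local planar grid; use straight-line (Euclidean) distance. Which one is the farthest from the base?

A

Distance to each, sorted:
A: 1994.0 m
E: 1900.8 m
C: 1340.2 m
B: 952.6 m
D: 911.1 m
The farthest is A at 1994.0 m.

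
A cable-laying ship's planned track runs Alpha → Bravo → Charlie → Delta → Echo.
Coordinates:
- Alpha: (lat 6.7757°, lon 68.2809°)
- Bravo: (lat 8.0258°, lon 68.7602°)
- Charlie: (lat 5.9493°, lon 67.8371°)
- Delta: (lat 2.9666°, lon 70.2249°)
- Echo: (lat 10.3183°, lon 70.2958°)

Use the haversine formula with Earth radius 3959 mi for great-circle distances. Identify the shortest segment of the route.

Leg distances:
Alpha→Bravo: 92.4 mi
Bravo→Charlie: 156.8 mi
Charlie→Delta: 263.7 mi
Delta→Echo: 508.0 mi
The shortest leg is Alpha–Bravo at 92.4 mi.

Alpha–Bravo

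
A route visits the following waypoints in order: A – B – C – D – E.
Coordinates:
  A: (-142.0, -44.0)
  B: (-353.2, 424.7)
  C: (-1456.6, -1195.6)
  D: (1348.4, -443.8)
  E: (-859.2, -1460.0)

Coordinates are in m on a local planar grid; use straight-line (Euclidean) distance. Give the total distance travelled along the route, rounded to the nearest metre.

7809 m

Leg distances:
A→B: 514.1 m  (cumulative 514.1 m)
B→C: 1960.3 m  (cumulative 2474.4 m)
C→D: 2904.0 m  (cumulative 5378.4 m)
D→E: 2430.3 m  (cumulative 7808.7 m)
Total route length ≈ 7809 m.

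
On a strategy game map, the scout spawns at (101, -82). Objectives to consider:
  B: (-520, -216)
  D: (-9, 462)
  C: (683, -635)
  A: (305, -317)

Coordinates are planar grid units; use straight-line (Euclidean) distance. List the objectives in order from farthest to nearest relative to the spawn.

C, B, D, A

Computing each straight-line distance from (101, -82):
C (683, -635): 802.8
B (-520, -216): 635.3
D (-9, 462): 555.0
A (305, -317): 311.2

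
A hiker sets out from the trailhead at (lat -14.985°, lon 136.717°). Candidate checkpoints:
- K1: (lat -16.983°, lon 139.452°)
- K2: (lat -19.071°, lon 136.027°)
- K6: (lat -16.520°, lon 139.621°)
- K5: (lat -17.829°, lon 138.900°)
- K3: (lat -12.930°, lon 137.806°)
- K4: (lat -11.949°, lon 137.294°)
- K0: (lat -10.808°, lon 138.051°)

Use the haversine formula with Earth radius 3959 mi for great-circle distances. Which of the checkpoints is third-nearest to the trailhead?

Distance to each, sorted:
K3: 159.7 mi
K4: 213.3 mi
K6: 220.3 mi
K1: 228.2 mi
K5: 244.0 mi
K2: 286.0 mi
K0: 302.3 mi
The third-nearest is K6 at 220.3 mi.

K6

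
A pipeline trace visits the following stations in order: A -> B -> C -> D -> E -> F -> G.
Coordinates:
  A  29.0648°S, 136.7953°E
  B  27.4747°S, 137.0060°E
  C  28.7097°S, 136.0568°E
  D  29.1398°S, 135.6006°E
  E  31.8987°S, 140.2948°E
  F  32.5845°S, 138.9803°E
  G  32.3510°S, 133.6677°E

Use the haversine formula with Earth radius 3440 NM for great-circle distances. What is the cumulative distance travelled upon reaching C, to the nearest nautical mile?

Leg distances:
A→B: 96.1 NM  (cumulative 96.1 NM)
B→C: 89.6 NM  (cumulative 185.7 NM)
Cumulative distance at C ≈ 186 NM.

186 NM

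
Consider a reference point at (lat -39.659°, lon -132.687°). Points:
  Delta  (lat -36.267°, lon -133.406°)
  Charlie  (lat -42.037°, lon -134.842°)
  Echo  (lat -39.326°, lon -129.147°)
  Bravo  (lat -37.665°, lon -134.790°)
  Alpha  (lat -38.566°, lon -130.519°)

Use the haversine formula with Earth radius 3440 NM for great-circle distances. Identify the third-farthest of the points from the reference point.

Distance to each, sorted:
Delta: 206.5 NM
Charlie: 173.1 NM
Echo: 165.2 NM
Bravo: 155.1 NM
Alpha: 120.4 NM
The third-farthest is Echo at 165.2 NM.

Echo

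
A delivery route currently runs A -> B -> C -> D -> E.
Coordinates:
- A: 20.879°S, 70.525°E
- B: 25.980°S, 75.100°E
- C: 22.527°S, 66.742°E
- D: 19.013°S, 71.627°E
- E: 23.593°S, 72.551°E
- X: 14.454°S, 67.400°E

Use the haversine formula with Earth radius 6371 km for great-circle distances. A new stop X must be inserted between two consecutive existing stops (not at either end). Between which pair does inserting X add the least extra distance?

Added distance for inserting X between each consecutive pair:
A–B: 1564.5 km
B–C: 1482.0 km
C–D: 937.5 km
D–E: 1310.7 km
Smallest added distance is 937.5 km, inserting between C and D.

between C and D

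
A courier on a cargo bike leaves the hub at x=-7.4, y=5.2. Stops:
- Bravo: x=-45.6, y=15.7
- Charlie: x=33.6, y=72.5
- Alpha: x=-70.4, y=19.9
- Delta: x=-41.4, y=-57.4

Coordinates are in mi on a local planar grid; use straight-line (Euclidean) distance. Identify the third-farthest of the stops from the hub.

Alpha

Distance to each, sorted:
Charlie: 78.8 mi
Delta: 71.2 mi
Alpha: 64.7 mi
Bravo: 39.6 mi
The third-farthest is Alpha at 64.7 mi.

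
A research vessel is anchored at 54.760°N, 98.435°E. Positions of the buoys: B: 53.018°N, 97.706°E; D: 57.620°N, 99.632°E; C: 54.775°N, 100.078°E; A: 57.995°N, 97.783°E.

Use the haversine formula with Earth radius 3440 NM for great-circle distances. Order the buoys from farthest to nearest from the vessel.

Distance from the vessel at 54.760°N, 98.435°E to each:
A 57.995°N, 97.783°E: 195.4 NM
D 57.620°N, 99.632°E: 176.3 NM
B 53.018°N, 97.706°E: 107.7 NM
C 54.775°N, 100.078°E: 56.9 NM

A, D, B, C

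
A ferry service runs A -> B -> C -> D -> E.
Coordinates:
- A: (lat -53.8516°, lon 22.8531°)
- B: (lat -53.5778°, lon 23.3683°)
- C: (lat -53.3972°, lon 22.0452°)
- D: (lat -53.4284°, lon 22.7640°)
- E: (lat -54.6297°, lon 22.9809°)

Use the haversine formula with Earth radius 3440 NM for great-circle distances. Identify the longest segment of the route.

Leg distances:
A→B: 24.6 NM
B→C: 48.5 NM
C→D: 25.8 NM
D→E: 72.5 NM
The longest leg is D–E at 72.5 NM.

D–E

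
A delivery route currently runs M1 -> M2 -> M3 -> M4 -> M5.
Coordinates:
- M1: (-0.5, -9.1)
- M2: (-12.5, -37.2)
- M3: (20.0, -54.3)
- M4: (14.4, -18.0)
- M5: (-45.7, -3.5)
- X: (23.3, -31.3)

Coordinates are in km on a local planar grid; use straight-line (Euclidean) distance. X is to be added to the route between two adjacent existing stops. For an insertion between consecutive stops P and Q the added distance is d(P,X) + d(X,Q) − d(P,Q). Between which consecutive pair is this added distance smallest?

Added distance for inserting X between each consecutive pair:
M1–M2: 38.3 km
M2–M3: 22.8 km
M3–M4: 2.5 km
M4–M5: 28.6 km
Smallest added distance is 2.5 km, inserting between M3 and M4.

between M3 and M4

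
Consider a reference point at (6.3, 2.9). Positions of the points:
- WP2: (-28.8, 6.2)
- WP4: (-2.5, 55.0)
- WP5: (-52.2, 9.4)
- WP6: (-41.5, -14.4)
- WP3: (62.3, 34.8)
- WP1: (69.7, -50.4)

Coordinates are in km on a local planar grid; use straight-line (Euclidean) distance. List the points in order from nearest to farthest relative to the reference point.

WP2, WP6, WP4, WP5, WP3, WP1

Distance from the reference point at (6.3, 2.9) to each:
WP2 (-28.8, 6.2): 35.3 km
WP6 (-41.5, -14.4): 50.8 km
WP4 (-2.5, 55.0): 52.8 km
WP5 (-52.2, 9.4): 58.9 km
WP3 (62.3, 34.8): 64.4 km
WP1 (69.7, -50.4): 82.8 km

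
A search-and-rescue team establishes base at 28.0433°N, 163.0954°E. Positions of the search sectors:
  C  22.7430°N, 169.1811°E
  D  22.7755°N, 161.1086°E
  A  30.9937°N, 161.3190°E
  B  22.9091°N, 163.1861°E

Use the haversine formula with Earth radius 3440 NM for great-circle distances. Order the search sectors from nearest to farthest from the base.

A, B, D, C

Distance from the base at 28.0433°N, 163.0954°E to each:
A 30.9937°N, 161.3190°E: 200.0 NM
B 22.9091°N, 163.1861°E: 308.3 NM
D 22.7755°N, 161.1086°E: 334.1 NM
C 22.7430°N, 169.1811°E: 458.3 NM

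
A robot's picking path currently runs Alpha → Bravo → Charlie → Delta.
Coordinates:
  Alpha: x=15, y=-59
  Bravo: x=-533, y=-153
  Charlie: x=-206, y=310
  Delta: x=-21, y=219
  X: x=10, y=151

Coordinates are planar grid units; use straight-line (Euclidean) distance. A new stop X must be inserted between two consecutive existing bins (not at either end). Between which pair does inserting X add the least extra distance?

between Charlie and Delta

Added distance for inserting X between each consecutive pair:
Alpha–Bravo: 276.4
Bravo–Charlie: 323.7
Charlie–Delta: 136.8
Smallest added distance is 136.8, inserting between Charlie and Delta.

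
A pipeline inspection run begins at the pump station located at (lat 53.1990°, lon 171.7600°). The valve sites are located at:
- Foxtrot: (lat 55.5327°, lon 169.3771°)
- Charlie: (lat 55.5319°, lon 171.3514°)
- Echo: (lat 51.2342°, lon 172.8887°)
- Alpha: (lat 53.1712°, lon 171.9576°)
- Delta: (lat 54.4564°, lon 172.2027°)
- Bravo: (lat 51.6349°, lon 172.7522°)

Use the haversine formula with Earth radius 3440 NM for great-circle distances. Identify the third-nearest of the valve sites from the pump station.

Bravo

Distances from the pump station ((lat 53.1990°, lon 171.7600°)):
Alpha: 7.3 NM
Delta: 77.1 NM
Bravo: 100.7 NM
Echo: 125.1 NM
Charlie: 140.8 NM
Foxtrot: 163.0 NM
The third-nearest is Bravo at 100.7 NM.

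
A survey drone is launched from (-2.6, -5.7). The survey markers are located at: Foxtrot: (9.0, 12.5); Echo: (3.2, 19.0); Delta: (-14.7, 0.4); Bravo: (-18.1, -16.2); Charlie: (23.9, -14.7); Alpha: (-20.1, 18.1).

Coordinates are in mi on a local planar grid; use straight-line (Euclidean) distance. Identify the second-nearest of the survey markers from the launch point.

Distance to each, sorted:
Delta: 13.6 mi
Bravo: 18.7 mi
Foxtrot: 21.6 mi
Echo: 25.4 mi
Charlie: 28.0 mi
Alpha: 29.5 mi
The second-nearest is Bravo at 18.7 mi.

Bravo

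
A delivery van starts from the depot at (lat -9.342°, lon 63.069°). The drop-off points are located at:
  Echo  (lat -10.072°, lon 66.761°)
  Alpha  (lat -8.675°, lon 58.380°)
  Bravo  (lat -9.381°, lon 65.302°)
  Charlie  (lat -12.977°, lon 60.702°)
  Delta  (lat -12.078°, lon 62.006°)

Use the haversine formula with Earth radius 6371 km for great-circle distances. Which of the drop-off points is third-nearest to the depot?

Echo

Distances from the depot ((lat -9.342°, lon 63.069°)):
Bravo: 245.0 km
Delta: 325.6 km
Echo: 412.7 km
Charlie: 479.6 km
Alpha: 520.3 km
The third-nearest is Echo at 412.7 km.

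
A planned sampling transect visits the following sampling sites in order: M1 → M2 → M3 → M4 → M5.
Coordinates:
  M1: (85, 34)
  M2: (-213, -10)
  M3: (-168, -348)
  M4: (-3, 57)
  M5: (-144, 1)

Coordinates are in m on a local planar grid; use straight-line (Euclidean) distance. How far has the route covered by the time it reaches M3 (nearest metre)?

Leg distances:
M1→M2: 301.2 m  (cumulative 301.2 m)
M2→M3: 341.0 m  (cumulative 642.2 m)
Cumulative distance at M3 ≈ 642 m.

642 m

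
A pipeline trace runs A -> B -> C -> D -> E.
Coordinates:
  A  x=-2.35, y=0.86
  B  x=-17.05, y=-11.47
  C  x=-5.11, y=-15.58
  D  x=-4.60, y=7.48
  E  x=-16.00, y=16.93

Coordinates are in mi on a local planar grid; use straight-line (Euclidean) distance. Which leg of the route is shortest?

Leg distances:
A→B: 19.2 mi
B→C: 12.6 mi
C→D: 23.1 mi
D→E: 14.8 mi
The shortest leg is B–C at 12.6 mi.

B–C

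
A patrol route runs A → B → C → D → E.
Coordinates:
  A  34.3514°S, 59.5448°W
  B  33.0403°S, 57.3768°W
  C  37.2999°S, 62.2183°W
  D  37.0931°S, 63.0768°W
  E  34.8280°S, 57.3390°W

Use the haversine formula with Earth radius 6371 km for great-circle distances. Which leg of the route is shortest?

Leg distances:
A→B: 247.9 km
B→C: 646.3 km
C→D: 79.4 km
D→E: 574.4 km
The shortest leg is C–D at 79.4 km.

C–D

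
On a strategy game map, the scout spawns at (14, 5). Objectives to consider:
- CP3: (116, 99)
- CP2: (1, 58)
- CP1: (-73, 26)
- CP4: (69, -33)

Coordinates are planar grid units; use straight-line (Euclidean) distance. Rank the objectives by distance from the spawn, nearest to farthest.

Distances from the spawn:
CP2 (1, 58): 54.6
CP4 (69, -33): 66.9
CP1 (-73, 26): 89.5
CP3 (116, 99): 138.7

CP2, CP4, CP1, CP3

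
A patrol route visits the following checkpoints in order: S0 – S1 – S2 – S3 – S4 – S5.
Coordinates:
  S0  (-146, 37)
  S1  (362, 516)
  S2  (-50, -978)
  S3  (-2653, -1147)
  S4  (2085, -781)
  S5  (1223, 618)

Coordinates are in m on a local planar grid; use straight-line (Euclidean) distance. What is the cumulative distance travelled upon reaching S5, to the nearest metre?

11252 m

Leg distances:
S0→S1: 698.2 m  (cumulative 698.2 m)
S1→S2: 1549.8 m  (cumulative 2248.0 m)
S2→S3: 2608.5 m  (cumulative 4856.5 m)
S3→S4: 4752.1 m  (cumulative 9608.6 m)
S4→S5: 1643.2 m  (cumulative 11251.8 m)
Cumulative distance at S5 ≈ 11252 m.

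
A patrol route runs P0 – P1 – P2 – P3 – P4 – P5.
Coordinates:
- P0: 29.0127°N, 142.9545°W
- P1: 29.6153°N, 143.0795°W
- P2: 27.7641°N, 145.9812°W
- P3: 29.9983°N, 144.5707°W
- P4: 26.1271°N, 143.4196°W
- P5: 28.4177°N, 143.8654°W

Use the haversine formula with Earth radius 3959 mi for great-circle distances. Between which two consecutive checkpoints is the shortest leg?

P0–P1

Leg distances:
P0→P1: 42.3 mi
P1→P2: 217.5 mi
P2→P3: 176.4 mi
P3→P4: 276.5 mi
P4→P5: 160.6 mi
The shortest leg is P0–P1 at 42.3 mi.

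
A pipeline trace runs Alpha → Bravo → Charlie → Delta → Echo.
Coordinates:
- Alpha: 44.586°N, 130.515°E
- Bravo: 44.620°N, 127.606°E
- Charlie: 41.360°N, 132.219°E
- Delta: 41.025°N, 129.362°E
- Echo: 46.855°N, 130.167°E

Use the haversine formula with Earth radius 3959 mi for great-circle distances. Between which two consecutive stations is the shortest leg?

Alpha–Bravo

Leg distances:
Alpha→Bravo: 143.1 mi
Bravo→Charlie: 324.1 mi
Charlie→Delta: 150.3 mi
Delta→Echo: 404.8 mi
The shortest leg is Alpha–Bravo at 143.1 mi.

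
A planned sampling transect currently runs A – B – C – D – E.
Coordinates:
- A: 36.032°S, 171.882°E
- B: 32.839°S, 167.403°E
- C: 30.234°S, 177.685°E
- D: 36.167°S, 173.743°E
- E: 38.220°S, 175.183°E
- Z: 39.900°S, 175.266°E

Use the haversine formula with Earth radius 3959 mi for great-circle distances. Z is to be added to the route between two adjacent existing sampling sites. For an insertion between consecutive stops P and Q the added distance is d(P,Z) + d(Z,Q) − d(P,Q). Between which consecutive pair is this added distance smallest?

Added distance for inserting Z between each consecutive pair:
A–B: 642.0 mi
B–C: 705.0 mi
C–D: 483.7 mi
D–E: 224.6 mi
Smallest added distance is 224.6 mi, inserting between D and E.

between D and E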